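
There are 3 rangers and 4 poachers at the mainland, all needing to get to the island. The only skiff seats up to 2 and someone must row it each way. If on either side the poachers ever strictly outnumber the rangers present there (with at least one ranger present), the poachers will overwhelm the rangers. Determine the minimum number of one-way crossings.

impossible

The poachers already outnumber the rangers at the mainland before anyone moves, so the starting position itself is disallowed.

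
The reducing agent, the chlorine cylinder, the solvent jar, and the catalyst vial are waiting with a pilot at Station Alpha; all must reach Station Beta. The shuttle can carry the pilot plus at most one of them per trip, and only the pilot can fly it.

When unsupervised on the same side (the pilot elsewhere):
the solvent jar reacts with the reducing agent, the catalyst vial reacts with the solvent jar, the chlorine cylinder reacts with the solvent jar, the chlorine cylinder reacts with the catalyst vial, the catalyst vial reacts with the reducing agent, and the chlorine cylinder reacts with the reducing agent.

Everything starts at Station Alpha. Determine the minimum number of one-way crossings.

impossible

Whatever the first load, the items left behind include a forbidden pair without the pilot. No opening move is safe, so no plan exists.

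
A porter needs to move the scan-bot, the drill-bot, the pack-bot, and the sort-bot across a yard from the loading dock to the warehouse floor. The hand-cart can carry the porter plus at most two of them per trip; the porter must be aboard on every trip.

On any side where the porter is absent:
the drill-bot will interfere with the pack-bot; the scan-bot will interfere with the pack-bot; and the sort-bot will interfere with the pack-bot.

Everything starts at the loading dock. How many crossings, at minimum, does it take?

5

Counting alone: the porter can take at most 2 across per trip to the warehouse floor, so moving all 4 needs at least 2 loaded trips out, with a return between consecutive ones — at least 3 crossings.
The safety rule pushes this higher. Following every safe sequence of crossings, the most of the 4 that can be at the warehouse floor as the hand-cart arrives there on crossing 3 is 3 — never all 4.
So no plan with fewer than 5 crossings exists, and this one achieves 5:
1. Porter goes to the warehouse floor with the pack-bot.
2. Porter goes back to the loading dock alone.
3. Porter goes to the warehouse floor with the drill-bot and the scan-bot.
4. Porter goes back to the loading dock with the pack-bot.
5. Porter goes to the warehouse floor with the pack-bot and the sort-bot.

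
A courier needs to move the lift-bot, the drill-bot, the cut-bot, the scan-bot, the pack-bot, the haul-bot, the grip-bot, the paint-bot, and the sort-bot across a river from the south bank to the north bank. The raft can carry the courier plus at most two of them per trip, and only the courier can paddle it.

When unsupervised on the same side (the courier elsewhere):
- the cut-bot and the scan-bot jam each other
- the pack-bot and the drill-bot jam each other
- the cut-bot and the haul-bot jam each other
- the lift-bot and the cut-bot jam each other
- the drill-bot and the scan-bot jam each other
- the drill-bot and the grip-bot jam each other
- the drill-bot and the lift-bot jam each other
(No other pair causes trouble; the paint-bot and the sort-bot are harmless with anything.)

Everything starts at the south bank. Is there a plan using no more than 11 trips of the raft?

Yes

Yes — this plan uses 11 crossings (≤ 11):
1. Courier goes to the north bank with the cut-bot and the drill-bot.  [the south bank: the grip-bot, the haul-bot, the lift-bot, the pack-bot, the paint-bot, the scan-bot, the sort-bot | the north bank: the cut-bot, the drill-bot]
2. Courier goes back to the south bank alone.  [the south bank: the grip-bot, the haul-bot, the lift-bot, the pack-bot, the paint-bot, the scan-bot, the sort-bot | the north bank: the cut-bot, the drill-bot]
3. Courier goes to the north bank with the haul-bot.  [the south bank: the grip-bot, the lift-bot, the pack-bot, the paint-bot, the scan-bot, the sort-bot | the north bank: the cut-bot, the drill-bot, the haul-bot]
4. Courier goes back to the south bank with the cut-bot.  [the south bank: the cut-bot, the grip-bot, the lift-bot, the pack-bot, the paint-bot, the scan-bot, the sort-bot | the north bank: the drill-bot, the haul-bot]
5. Courier goes to the north bank with the lift-bot and the scan-bot.  [the south bank: the cut-bot, the grip-bot, the pack-bot, the paint-bot, the sort-bot | the north bank: the drill-bot, the haul-bot, the lift-bot, the scan-bot]
6. Courier goes back to the south bank with the drill-bot.  [the south bank: the cut-bot, the drill-bot, the grip-bot, the pack-bot, the paint-bot, the sort-bot | the north bank: the haul-bot, the lift-bot, the scan-bot]
7. Courier goes to the north bank with the grip-bot and the pack-bot.  [the south bank: the cut-bot, the drill-bot, the paint-bot, the sort-bot | the north bank: the grip-bot, the haul-bot, the lift-bot, the pack-bot, the scan-bot]
8. Courier goes back to the south bank alone.  [the south bank: the cut-bot, the drill-bot, the paint-bot, the sort-bot | the north bank: the grip-bot, the haul-bot, the lift-bot, the pack-bot, the scan-bot]
9. Courier goes to the north bank with the paint-bot and the sort-bot.  [the south bank: the cut-bot, the drill-bot | the north bank: the grip-bot, the haul-bot, the lift-bot, the pack-bot, the paint-bot, the scan-bot, the sort-bot]
10. Courier goes back to the south bank alone.  [the south bank: the cut-bot, the drill-bot | the north bank: the grip-bot, the haul-bot, the lift-bot, the pack-bot, the paint-bot, the scan-bot, the sort-bot]
11. Courier goes to the north bank with the cut-bot and the drill-bot.  [the south bank: — | the north bank: the cut-bot, the drill-bot, the grip-bot, the haul-bot, the lift-bot, the pack-bot, the paint-bot, the scan-bot, the sort-bot]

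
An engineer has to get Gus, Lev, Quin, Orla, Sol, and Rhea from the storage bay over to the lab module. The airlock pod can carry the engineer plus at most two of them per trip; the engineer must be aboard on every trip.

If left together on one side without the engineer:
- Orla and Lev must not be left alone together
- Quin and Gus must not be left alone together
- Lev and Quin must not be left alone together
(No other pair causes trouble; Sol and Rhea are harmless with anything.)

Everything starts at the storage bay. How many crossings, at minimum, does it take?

5

Counting alone: the engineer can take at most 2 across per trip to the lab module, so moving all 6 needs at least 3 loaded trips out, with a return between consecutive ones — at least 5 crossings.
The plan below uses exactly 5 crossings, so it is optimal:
1. Engineer goes to the lab module with Gus and Lev.
2. Engineer goes back to the storage bay alone.
3. Engineer goes to the lab module with Rhea and Sol.
4. Engineer goes back to the storage bay alone.
5. Engineer goes to the lab module with Orla and Quin.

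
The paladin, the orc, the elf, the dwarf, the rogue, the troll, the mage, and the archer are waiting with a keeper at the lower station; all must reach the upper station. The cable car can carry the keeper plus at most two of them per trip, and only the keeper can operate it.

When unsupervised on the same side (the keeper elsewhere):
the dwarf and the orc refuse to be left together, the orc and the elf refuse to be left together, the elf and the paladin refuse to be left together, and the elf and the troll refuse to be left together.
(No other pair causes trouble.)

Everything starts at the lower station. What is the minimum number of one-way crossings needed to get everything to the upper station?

Counting alone: the keeper can take at most 2 across per trip to the upper station, so moving all 8 needs at least 4 loaded trips out, with a return between consecutive ones — at least 7 crossings.
The safety rule pushes this higher. Following every safe sequence of crossings, the most of the 8 that can be at the upper station as the cable car arrives there on crossing 7 is 7 — never all 8.
So no plan with fewer than 9 crossings exists, and this one achieves 9:
1. Keeper goes to the upper station with the elf and the orc.
2. Keeper goes back to the lower station with the orc.
3. Keeper goes to the upper station with the orc and the paladin.
4. Keeper goes back to the lower station with the elf.
5. Keeper goes to the upper station with the rogue and the troll.
6. Keeper goes back to the lower station alone.
7. Keeper goes to the upper station with the archer and the mage.
8. Keeper goes back to the lower station alone.
9. Keeper goes to the upper station with the dwarf and the elf.

9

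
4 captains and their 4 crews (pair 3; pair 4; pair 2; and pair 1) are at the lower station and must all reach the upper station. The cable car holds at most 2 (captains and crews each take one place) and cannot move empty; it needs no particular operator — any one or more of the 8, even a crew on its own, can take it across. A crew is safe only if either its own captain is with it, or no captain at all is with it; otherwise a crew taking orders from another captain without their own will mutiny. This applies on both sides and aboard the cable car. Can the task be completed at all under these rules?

No

Following every safe sequence of crossings from the start, the most of the 8 that can be at the upper station as the cable car arrives there on crossings 1, 3, 5 is 2, 3, 4 respectively; the best ever achieved is 4 of 8.
From crossing 7 on, no configuration arises that was not already reachable earlier: only 44 distinct safe configurations (who is on which side, and where the cable car is) can ever be reached, none of them has everyone across, and every continuation just revisits them. So no valid plan exists.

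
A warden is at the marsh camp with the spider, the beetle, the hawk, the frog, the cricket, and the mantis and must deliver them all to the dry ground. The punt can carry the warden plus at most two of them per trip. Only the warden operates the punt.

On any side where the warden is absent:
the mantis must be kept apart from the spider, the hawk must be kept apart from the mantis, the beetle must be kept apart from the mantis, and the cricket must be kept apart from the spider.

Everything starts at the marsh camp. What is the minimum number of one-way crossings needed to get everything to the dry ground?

Counting alone: the warden can take at most 2 across per trip to the dry ground, so moving all 6 needs at least 3 loaded trips out, with a return between consecutive ones — at least 5 crossings.
The safety rule pushes this higher. Following every safe sequence of crossings, the most of the 6 that can be at the dry ground as the punt arrives there on crossing 5 is 5 — never all 6.
So no plan with fewer than 7 crossings exists, and this one achieves 7:
1. Warden goes to the dry ground with the mantis and the spider.  [the marsh camp: the beetle, the cricket, the frog, the hawk | the dry ground: the mantis, the spider]
2. Warden goes back to the marsh camp with the spider.  [the marsh camp: the beetle, the cricket, the frog, the hawk, the spider | the dry ground: the mantis]
3. Warden goes to the dry ground with the beetle and the spider.  [the marsh camp: the cricket, the frog, the hawk | the dry ground: the beetle, the mantis, the spider]
4. Warden goes back to the marsh camp with the mantis.  [the marsh camp: the cricket, the frog, the hawk, the mantis | the dry ground: the beetle, the spider]
5. Warden goes to the dry ground with the frog and the hawk.  [the marsh camp: the cricket, the mantis | the dry ground: the beetle, the frog, the hawk, the spider]
6. Warden goes back to the marsh camp alone.  [the marsh camp: the cricket, the mantis | the dry ground: the beetle, the frog, the hawk, the spider]
7. Warden goes to the dry ground with the cricket and the mantis.  [the marsh camp: — | the dry ground: the beetle, the cricket, the frog, the hawk, the mantis, the spider]

7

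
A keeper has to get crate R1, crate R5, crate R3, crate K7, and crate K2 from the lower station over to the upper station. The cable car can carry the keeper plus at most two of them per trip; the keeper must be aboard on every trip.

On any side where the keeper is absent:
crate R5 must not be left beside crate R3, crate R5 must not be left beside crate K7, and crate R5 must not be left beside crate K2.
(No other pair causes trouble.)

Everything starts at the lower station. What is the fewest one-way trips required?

Counting alone: the keeper can take at most 2 across per trip to the upper station, so moving all 5 needs at least 3 loaded trips out, with a return between consecutive ones — at least 5 crossings.
The plan below uses exactly 5 crossings, so it is optimal:
1. Keeper goes to the upper station with crate R1 and crate R5.
2. Keeper goes back to the lower station alone.
3. Keeper goes to the upper station with crate K7 and crate R3.
4. Keeper goes back to the lower station with crate R5.
5. Keeper goes to the upper station with crate K2 and crate R5.

5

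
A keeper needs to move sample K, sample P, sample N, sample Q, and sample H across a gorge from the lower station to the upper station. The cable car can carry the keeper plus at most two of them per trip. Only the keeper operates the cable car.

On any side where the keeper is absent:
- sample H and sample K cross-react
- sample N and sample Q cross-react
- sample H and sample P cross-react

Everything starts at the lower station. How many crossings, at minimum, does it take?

Counting alone: the keeper can take at most 2 across per trip to the upper station, so moving all 5 needs at least 3 loaded trips out, with a return between consecutive ones — at least 5 crossings.
The plan below uses exactly 5 crossings, so it is optimal:
1. Keeper goes to the upper station with sample H and sample N.  [the lower station: sample K, sample P, sample Q | the upper station: sample H, sample N]
2. Keeper goes back to the lower station alone.  [the lower station: sample K, sample P, sample Q | the upper station: sample H, sample N]
3. Keeper goes to the upper station with sample K and sample P.  [the lower station: sample Q | the upper station: sample H, sample K, sample N, sample P]
4. Keeper goes back to the lower station with sample H.  [the lower station: sample H, sample Q | the upper station: sample K, sample N, sample P]
5. Keeper goes to the upper station with sample H and sample Q.  [the lower station: — | the upper station: sample H, sample K, sample N, sample P, sample Q]

5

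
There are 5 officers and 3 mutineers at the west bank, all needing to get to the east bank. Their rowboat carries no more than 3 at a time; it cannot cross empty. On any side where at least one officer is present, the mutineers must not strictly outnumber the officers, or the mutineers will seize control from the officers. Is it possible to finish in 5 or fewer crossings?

Counting alone: each trip to the east bank takes at most 3 across and each return brings at least 1 back, so after t trips out (and t−1 returns) at most 3t − (t−1) of the 8 are across; that first reaches 8 at t = 4, so at least 7 crossings are needed.
Since 5 < 7, 5 crossings cannot be enough. (The shortest complete plan in fact takes 7:)
1. 2 mutineers → the east bank.  (the west bank: 5O 1M; the east bank: 0O 2M)
2. 1 mutineer ← the west bank.  (the west bank: 5O 2M; the east bank: 0O 1M)
3. 2 officers and 1 mutineer → the east bank.  (the west bank: 3O 1M; the east bank: 2O 2M)
4. 1 mutineer ← the west bank.  (the west bank: 3O 2M; the east bank: 2O 1M)
5. 1 officer and 2 mutineers → the east bank.  (the west bank: 2O 0M; the east bank: 3O 3M)
6. 1 mutineer ← the west bank.  (the west bank: 2O 1M; the east bank: 3O 2M)
7. 2 officers and 1 mutineer → the east bank.  (the west bank: 0O 0M; the east bank: 5O 3M)

No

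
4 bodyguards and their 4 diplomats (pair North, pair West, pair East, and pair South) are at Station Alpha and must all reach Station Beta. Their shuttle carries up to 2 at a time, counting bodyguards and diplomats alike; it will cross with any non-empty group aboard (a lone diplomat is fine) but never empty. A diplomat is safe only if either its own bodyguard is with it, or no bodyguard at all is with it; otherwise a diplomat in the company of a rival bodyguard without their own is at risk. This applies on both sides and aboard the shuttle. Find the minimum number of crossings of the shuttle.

Following every safe sequence of crossings from the start, the most of the 8 that can be at Station Beta as the shuttle arrives there on crossings 1, 3, 5 is 2, 3, 4 respectively; the best ever achieved is 4 of 8.
From crossing 7 on, no configuration arises that was not already reachable earlier: only 44 distinct safe configurations (who is on which side, and where the shuttle is) can ever be reached, none of them has everyone across, and every continuation just revisits them. So no valid plan exists.

impossible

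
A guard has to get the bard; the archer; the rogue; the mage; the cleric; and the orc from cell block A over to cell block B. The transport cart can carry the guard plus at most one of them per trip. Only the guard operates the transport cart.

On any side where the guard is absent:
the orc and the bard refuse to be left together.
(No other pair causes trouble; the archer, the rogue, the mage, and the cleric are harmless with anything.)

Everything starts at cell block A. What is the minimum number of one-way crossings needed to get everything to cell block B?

Counting alone: the guard can take at most 1 across per trip to cell block B, so moving all 6 needs at least 6 loaded trips out, with a return between consecutive ones — at least 11 crossings.
The plan below uses exactly 11 crossings, so it is optimal:
1. Guard goes to cell block B with the bard.
2. Guard goes back to cell block A alone.
3. Guard goes to cell block B with the archer.
4. Guard goes back to cell block A alone.
5. Guard goes to cell block B with the rogue.
6. Guard goes back to cell block A alone.
7. Guard goes to cell block B with the mage.
8. Guard goes back to cell block A alone.
9. Guard goes to cell block B with the cleric.
10. Guard goes back to cell block A alone.
11. Guard goes to cell block B with the orc.

11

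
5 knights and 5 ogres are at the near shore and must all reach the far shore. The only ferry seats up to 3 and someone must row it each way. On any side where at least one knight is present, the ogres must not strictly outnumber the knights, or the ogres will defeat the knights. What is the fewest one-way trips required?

11

Counting alone: each trip to the far shore takes at most 3 across and each return brings at least 1 back, so after t trips out (and t−1 returns) at most 3t − (t−1) of the 10 are across; that first reaches 10 at t = 5, so at least 9 crossings are needed.
The safety rule pushes this higher. Following every safe sequence of crossings, the most of the 10 that can be at the far shore as the ferry arrives there on crossing 9 is 9 — never all 10.
So no plan with fewer than 11 crossings exists, and this one achieves 11:
1. 2 ogres → the far shore.  (the near shore: 5K 3O; the far shore: 0K 2O)
2. 1 ogre ← the near shore.  (the near shore: 5K 4O; the far shore: 0K 1O)
3. 3 ogres → the far shore.  (the near shore: 5K 1O; the far shore: 0K 4O)
4. 1 ogre ← the near shore.  (the near shore: 5K 2O; the far shore: 0K 3O)
5. 3 knights → the far shore.  (the near shore: 2K 2O; the far shore: 3K 3O)
6. 1 knight and 1 ogre ← the near shore.  (the near shore: 3K 3O; the far shore: 2K 2O)
7. 3 knights → the far shore.  (the near shore: 0K 3O; the far shore: 5K 2O)
8. 1 ogre ← the near shore.  (the near shore: 0K 4O; the far shore: 5K 1O)
9. 2 ogres → the far shore.  (the near shore: 0K 2O; the far shore: 5K 3O)
10. 1 ogre ← the near shore.  (the near shore: 0K 3O; the far shore: 5K 2O)
11. 3 ogres → the far shore.  (the near shore: 0K 0O; the far shore: 5K 5O)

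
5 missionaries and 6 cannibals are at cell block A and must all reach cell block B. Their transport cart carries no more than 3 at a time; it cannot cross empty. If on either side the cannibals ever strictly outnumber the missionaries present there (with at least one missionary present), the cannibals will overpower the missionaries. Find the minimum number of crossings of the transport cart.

The cannibals already outnumber the missionaries at cell block A before anyone moves, so the starting position itself is disallowed.

impossible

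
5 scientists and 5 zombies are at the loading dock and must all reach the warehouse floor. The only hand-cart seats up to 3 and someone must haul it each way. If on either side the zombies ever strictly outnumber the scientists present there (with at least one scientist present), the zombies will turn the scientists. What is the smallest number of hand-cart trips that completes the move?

Counting alone: each trip to the warehouse floor takes at most 3 across and each return brings at least 1 back, so after t trips out (and t−1 returns) at most 3t − (t−1) of the 10 are across; that first reaches 10 at t = 5, so at least 9 crossings are needed.
The safety rule pushes this higher. Following every safe sequence of crossings, the most of the 10 that can be at the warehouse floor as the hand-cart arrives there on crossing 9 is 9 — never all 10.
So no plan with fewer than 11 crossings exists, and this one achieves 11:
1. 2 zombies → the warehouse floor.  (the loading dock: 5S 3Z; the warehouse floor: 0S 2Z)
2. 1 zombie ← the loading dock.  (the loading dock: 5S 4Z; the warehouse floor: 0S 1Z)
3. 3 zombies → the warehouse floor.  (the loading dock: 5S 1Z; the warehouse floor: 0S 4Z)
4. 1 zombie ← the loading dock.  (the loading dock: 5S 2Z; the warehouse floor: 0S 3Z)
5. 3 scientists → the warehouse floor.  (the loading dock: 2S 2Z; the warehouse floor: 3S 3Z)
6. 1 scientist and 1 zombie ← the loading dock.  (the loading dock: 3S 3Z; the warehouse floor: 2S 2Z)
7. 3 scientists → the warehouse floor.  (the loading dock: 0S 3Z; the warehouse floor: 5S 2Z)
8. 1 zombie ← the loading dock.  (the loading dock: 0S 4Z; the warehouse floor: 5S 1Z)
9. 2 zombies → the warehouse floor.  (the loading dock: 0S 2Z; the warehouse floor: 5S 3Z)
10. 1 zombie ← the loading dock.  (the loading dock: 0S 3Z; the warehouse floor: 5S 2Z)
11. 3 zombies → the warehouse floor.  (the loading dock: 0S 0Z; the warehouse floor: 5S 5Z)

11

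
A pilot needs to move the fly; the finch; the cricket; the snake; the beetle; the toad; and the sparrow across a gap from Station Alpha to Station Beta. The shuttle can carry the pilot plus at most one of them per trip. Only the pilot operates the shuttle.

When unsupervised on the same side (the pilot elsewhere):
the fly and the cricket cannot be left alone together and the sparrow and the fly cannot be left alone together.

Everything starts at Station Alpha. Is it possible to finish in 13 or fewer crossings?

No

Counting alone: the pilot can take at most 1 across per trip to Station Beta, so moving all 7 needs at least 7 loaded trips out, with a return between consecutive ones — at least 13 crossings.
The safety rule pushes this higher. Following every safe sequence of crossings, the most of the 7 that can be at Station Beta as the shuttle arrives there on crossing 13 is 6 — never all 7.
So the move cannot be finished within 13 crossings. (The shortest complete plan takes 15:)
1. Pilot goes to Station Beta with the fly.
2. Pilot goes back to Station Alpha alone.
3. Pilot goes to Station Beta with the finch.
4. Pilot goes back to Station Alpha alone.
5. Pilot goes to Station Beta with the cricket.
6. Pilot goes back to Station Alpha with the fly.
7. Pilot goes to Station Beta with the sparrow.
8. Pilot goes back to Station Alpha alone.
9. Pilot goes to Station Beta with the snake.
10. Pilot goes back to Station Alpha alone.
11. Pilot goes to Station Beta with the beetle.
12. Pilot goes back to Station Alpha alone.
13. Pilot goes to Station Beta with the toad.
14. Pilot goes back to Station Alpha alone.
15. Pilot goes to Station Beta with the fly.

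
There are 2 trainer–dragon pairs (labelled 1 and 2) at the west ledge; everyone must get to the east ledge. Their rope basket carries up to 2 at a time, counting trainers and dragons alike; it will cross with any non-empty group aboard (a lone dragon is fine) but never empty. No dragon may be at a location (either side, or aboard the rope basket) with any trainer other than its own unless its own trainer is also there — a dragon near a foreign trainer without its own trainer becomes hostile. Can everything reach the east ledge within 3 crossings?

Counting alone: each trip to the east ledge takes at most 2 across and each return brings at least 1 back, so after t trips out (and t−1 returns) at most 2t − (t−1) of the 4 are across; that first reaches 4 at t = 3, so at least 5 crossings are needed.
Since 3 < 5, 3 crossings cannot be enough. (The shortest complete plan in fact takes 5:)
1. dragon 1 and trainer 1 cross → the east ledge.
2. trainer 1 crosses ← the west ledge.
3. trainer 1 and trainer 2 cross → the east ledge.
4. trainer 2 crosses ← the west ledge.
5. dragon 2 and trainer 2 cross → the east ledge.

No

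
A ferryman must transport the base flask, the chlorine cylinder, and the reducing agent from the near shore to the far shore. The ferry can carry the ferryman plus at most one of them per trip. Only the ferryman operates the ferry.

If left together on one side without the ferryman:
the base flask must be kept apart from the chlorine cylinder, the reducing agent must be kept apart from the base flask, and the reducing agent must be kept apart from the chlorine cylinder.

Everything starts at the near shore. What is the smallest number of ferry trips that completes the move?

Whatever the first load, the items left behind include a forbidden pair without the ferryman. No opening move is safe, so no plan exists.

impossible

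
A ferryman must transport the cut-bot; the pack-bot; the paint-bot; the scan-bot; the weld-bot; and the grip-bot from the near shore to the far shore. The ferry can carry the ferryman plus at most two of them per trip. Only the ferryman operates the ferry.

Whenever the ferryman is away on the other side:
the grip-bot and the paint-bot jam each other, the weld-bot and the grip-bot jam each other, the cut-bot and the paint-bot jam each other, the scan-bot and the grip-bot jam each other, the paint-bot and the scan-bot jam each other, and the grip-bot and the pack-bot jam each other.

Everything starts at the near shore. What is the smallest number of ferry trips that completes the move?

9

Counting alone: the ferryman can take at most 2 across per trip to the far shore, so moving all 6 needs at least 3 loaded trips out, with a return between consecutive ones — at least 5 crossings.
The safety rule pushes this higher. Following every safe sequence of crossings, the most of the 6 that can be at the far shore as the ferry arrives there on crossings 5, 7 is 4, 5 respectively — never all 6.
So no plan with fewer than 9 crossings exists, and this one achieves 9:
1. Ferryman goes to the far shore with the grip-bot and the paint-bot.  [the near shore: the cut-bot, the pack-bot, the scan-bot, the weld-bot | the far shore: the grip-bot, the paint-bot]
2. Ferryman goes back to the near shore with the paint-bot.  [the near shore: the cut-bot, the pack-bot, the paint-bot, the scan-bot, the weld-bot | the far shore: the grip-bot]
3. Ferryman goes to the far shore with the cut-bot and the paint-bot.  [the near shore: the pack-bot, the scan-bot, the weld-bot | the far shore: the cut-bot, the grip-bot, the paint-bot]
4. Ferryman goes back to the near shore with the paint-bot.  [the near shore: the pack-bot, the paint-bot, the scan-bot, the weld-bot | the far shore: the cut-bot, the grip-bot]
5. Ferryman goes to the far shore with the pack-bot and the scan-bot.  [the near shore: the paint-bot, the weld-bot | the far shore: the cut-bot, the grip-bot, the pack-bot, the scan-bot]
6. Ferryman goes back to the near shore with the grip-bot.  [the near shore: the grip-bot, the paint-bot, the weld-bot | the far shore: the cut-bot, the pack-bot, the scan-bot]
7. Ferryman goes to the far shore with the paint-bot and the weld-bot.  [the near shore: the grip-bot | the far shore: the cut-bot, the pack-bot, the paint-bot, the scan-bot, the weld-bot]
8. Ferryman goes back to the near shore with the paint-bot.  [the near shore: the grip-bot, the paint-bot | the far shore: the cut-bot, the pack-bot, the scan-bot, the weld-bot]
9. Ferryman goes to the far shore with the grip-bot and the paint-bot.  [the near shore: — | the far shore: the cut-bot, the grip-bot, the pack-bot, the paint-bot, the scan-bot, the weld-bot]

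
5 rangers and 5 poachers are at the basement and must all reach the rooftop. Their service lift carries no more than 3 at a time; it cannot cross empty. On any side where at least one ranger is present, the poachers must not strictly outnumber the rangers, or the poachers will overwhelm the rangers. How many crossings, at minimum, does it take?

11

Counting alone: each trip to the rooftop takes at most 3 across and each return brings at least 1 back, so after t trips out (and t−1 returns) at most 3t − (t−1) of the 10 are across; that first reaches 10 at t = 5, so at least 9 crossings are needed.
The safety rule pushes this higher. Following every safe sequence of crossings, the most of the 10 that can be at the rooftop as the service lift arrives there on crossing 9 is 9 — never all 10.
So no plan with fewer than 11 crossings exists, and this one achieves 11:
1. 2 poachers → the rooftop.  (the basement: 5R 3P; the rooftop: 0R 2P)
2. 1 poacher ← the basement.  (the basement: 5R 4P; the rooftop: 0R 1P)
3. 3 poachers → the rooftop.  (the basement: 5R 1P; the rooftop: 0R 4P)
4. 1 poacher ← the basement.  (the basement: 5R 2P; the rooftop: 0R 3P)
5. 3 rangers → the rooftop.  (the basement: 2R 2P; the rooftop: 3R 3P)
6. 1 ranger and 1 poacher ← the basement.  (the basement: 3R 3P; the rooftop: 2R 2P)
7. 3 rangers → the rooftop.  (the basement: 0R 3P; the rooftop: 5R 2P)
8. 1 poacher ← the basement.  (the basement: 0R 4P; the rooftop: 5R 1P)
9. 2 poachers → the rooftop.  (the basement: 0R 2P; the rooftop: 5R 3P)
10. 1 poacher ← the basement.  (the basement: 0R 3P; the rooftop: 5R 2P)
11. 3 poachers → the rooftop.  (the basement: 0R 0P; the rooftop: 5R 5P)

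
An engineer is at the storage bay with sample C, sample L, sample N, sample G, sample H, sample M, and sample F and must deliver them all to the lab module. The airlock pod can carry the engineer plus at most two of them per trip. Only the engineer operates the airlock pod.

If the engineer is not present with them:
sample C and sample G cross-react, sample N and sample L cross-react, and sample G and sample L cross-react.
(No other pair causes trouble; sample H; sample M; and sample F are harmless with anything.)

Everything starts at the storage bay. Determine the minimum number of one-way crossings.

7

Counting alone: the engineer can take at most 2 across per trip to the lab module, so moving all 7 needs at least 4 loaded trips out, with a return between consecutive ones — at least 7 crossings.
The plan below uses exactly 7 crossings, so it is optimal:
1. Engineer goes to the lab module with sample C and sample L.  [the storage bay: sample F, sample G, sample H, sample M, sample N | the lab module: sample C, sample L]
2. Engineer goes back to the storage bay alone.  [the storage bay: sample F, sample G, sample H, sample M, sample N | the lab module: sample C, sample L]
3. Engineer goes to the lab module with sample H.  [the storage bay: sample F, sample G, sample M, sample N | the lab module: sample C, sample H, sample L]
4. Engineer goes back to the storage bay alone.  [the storage bay: sample F, sample G, sample M, sample N | the lab module: sample C, sample H, sample L]
5. Engineer goes to the lab module with sample F and sample M.  [the storage bay: sample G, sample N | the lab module: sample C, sample F, sample H, sample L, sample M]
6. Engineer goes back to the storage bay alone.  [the storage bay: sample G, sample N | the lab module: sample C, sample F, sample H, sample L, sample M]
7. Engineer goes to the lab module with sample G and sample N.  [the storage bay: — | the lab module: sample C, sample F, sample G, sample H, sample L, sample M, sample N]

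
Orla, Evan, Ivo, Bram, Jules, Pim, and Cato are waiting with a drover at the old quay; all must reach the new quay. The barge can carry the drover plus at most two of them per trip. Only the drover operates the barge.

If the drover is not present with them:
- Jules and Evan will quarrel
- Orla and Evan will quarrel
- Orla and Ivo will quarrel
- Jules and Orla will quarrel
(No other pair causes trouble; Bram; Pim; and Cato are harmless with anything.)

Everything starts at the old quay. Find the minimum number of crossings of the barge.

11

Counting alone: the drover can take at most 2 across per trip to the new quay, so moving all 7 needs at least 4 loaded trips out, with a return between consecutive ones — at least 7 crossings.
The safety rule pushes this higher. Following every safe sequence of crossings, the most of the 7 that can be at the new quay as the barge arrives there on crossings 7, 9 is 5, 6 respectively — never all 7.
So no plan with fewer than 11 crossings exists, and this one achieves 11:
1. Drover goes to the new quay with Evan and Orla.
2. Drover goes back to the old quay with Orla.
3. Drover goes to the new quay with Ivo and Orla.
4. Drover goes back to the old quay with Orla.
5. Drover goes to the new quay with Bram and Orla.
6. Drover goes back to the old quay with Orla.
7. Drover goes to the new quay with Orla and Pim.
8. Drover goes back to the old quay with Orla.
9. Drover goes to the new quay with Cato and Orla.
10. Drover goes back to the old quay with Orla.
11. Drover goes to the new quay with Jules and Orla.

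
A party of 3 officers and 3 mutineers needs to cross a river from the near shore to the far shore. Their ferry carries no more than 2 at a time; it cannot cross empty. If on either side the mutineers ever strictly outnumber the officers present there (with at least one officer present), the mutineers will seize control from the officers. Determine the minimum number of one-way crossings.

Counting alone: each trip to the far shore takes at most 2 across and each return brings at least 1 back, so after t trips out (and t−1 returns) at most 2t − (t−1) of the 6 are across; that first reaches 6 at t = 5, so at least 9 crossings are needed.
The safety rule pushes this higher. Following every safe sequence of crossings, the most of the 6 that can be at the far shore as the ferry arrives there on crossing 9 is 5 — never all 6.
So no plan with fewer than 11 crossings exists, and this one achieves 11:
1. 2 mutineers → the far shore.  (the near shore: 3O 1M; the far shore: 0O 2M)
2. 1 mutineer ← the near shore.  (the near shore: 3O 2M; the far shore: 0O 1M)
3. 2 mutineers → the far shore.  (the near shore: 3O 0M; the far shore: 0O 3M)
4. 1 mutineer ← the near shore.  (the near shore: 3O 1M; the far shore: 0O 2M)
5. 2 officers → the far shore.  (the near shore: 1O 1M; the far shore: 2O 2M)
6. 1 officer and 1 mutineer ← the near shore.  (the near shore: 2O 2M; the far shore: 1O 1M)
7. 2 officers → the far shore.  (the near shore: 0O 2M; the far shore: 3O 1M)
8. 1 mutineer ← the near shore.  (the near shore: 0O 3M; the far shore: 3O 0M)
9. 2 mutineers → the far shore.  (the near shore: 0O 1M; the far shore: 3O 2M)
10. 1 mutineer ← the near shore.  (the near shore: 0O 2M; the far shore: 3O 1M)
11. 2 mutineers → the far shore.  (the near shore: 0O 0M; the far shore: 3O 3M)

11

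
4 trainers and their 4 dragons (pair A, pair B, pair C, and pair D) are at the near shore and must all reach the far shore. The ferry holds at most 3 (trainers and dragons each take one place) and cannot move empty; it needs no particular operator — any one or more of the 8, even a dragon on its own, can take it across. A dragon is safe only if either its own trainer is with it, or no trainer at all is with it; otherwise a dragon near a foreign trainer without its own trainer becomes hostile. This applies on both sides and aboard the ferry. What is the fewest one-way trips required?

Counting alone: each trip to the far shore takes at most 3 across and each return brings at least 1 back, so after t trips out (and t−1 returns) at most 3t − (t−1) of the 8 are across; that first reaches 8 at t = 4, so at least 7 crossings are needed.
The safety rule pushes this higher. Following every safe sequence of crossings, the most of the 8 that can be at the far shore as the ferry arrives there on crossing 7 is 7 — never all 8.
So no plan with fewer than 9 crossings exists, and this one achieves 9:
1. dragon A and trainer A cross → the far shore.
2. trainer A crosses ← the near shore.
3. dragon B, trainer A, and trainer B cross → the far shore.
4. dragon A and trainer A cross ← the near shore.
5. trainer A, trainer C, and trainer D cross → the far shore.
6. dragon B crosses ← the near shore.
7. dragon A and dragon B cross → the far shore.
8. dragon A crosses ← the near shore.
9. dragon A, dragon C, and dragon D cross → the far shore.

9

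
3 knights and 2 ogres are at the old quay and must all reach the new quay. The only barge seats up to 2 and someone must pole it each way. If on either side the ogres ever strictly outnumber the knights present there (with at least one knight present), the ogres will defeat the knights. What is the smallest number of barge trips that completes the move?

Counting alone: each trip to the new quay takes at most 2 across and each return brings at least 1 back, so after t trips out (and t−1 returns) at most 2t − (t−1) of the 5 are across; that first reaches 5 at t = 4, so at least 7 crossings are needed.
The plan below uses exactly 7 crossings, so it is optimal:
1. 2 ogres → the new quay.  (the old quay: 3K 0O; the new quay: 0K 2O)
2. 1 ogre ← the old quay.  (the old quay: 3K 1O; the new quay: 0K 1O)
3. 2 knights → the new quay.  (the old quay: 1K 1O; the new quay: 2K 1O)
4. 1 knight ← the old quay.  (the old quay: 2K 1O; the new quay: 1K 1O)
5. 1 knight and 1 ogre → the new quay.  (the old quay: 1K 0O; the new quay: 2K 2O)
6. 1 ogre ← the old quay.  (the old quay: 1K 1O; the new quay: 2K 1O)
7. 1 knight and 1 ogre → the new quay.  (the old quay: 0K 0O; the new quay: 3K 2O)

7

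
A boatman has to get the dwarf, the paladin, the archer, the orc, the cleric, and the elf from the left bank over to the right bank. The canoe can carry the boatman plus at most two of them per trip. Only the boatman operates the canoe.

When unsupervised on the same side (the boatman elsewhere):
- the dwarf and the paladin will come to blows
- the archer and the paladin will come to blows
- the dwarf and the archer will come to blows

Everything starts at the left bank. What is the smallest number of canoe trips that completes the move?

9

Counting alone: the boatman can take at most 2 across per trip to the right bank, so moving all 6 needs at least 3 loaded trips out, with a return between consecutive ones — at least 5 crossings.
The safety rule pushes this higher. Following every safe sequence of crossings, the most of the 6 that can be at the right bank as the canoe arrives there on crossings 5, 7 is 4, 5 respectively — never all 6.
So no plan with fewer than 9 crossings exists, and this one achieves 9:
1. Boatman goes to the right bank with the dwarf and the paladin.
2. Boatman goes back to the left bank with the dwarf.
3. Boatman goes to the right bank with the dwarf and the orc.
4. Boatman goes back to the left bank with the dwarf.
5. Boatman goes to the right bank with the cleric and the dwarf.
6. Boatman goes back to the left bank with the dwarf.
7. Boatman goes to the right bank with the dwarf and the elf.
8. Boatman goes back to the left bank with the dwarf.
9. Boatman goes to the right bank with the archer and the dwarf.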